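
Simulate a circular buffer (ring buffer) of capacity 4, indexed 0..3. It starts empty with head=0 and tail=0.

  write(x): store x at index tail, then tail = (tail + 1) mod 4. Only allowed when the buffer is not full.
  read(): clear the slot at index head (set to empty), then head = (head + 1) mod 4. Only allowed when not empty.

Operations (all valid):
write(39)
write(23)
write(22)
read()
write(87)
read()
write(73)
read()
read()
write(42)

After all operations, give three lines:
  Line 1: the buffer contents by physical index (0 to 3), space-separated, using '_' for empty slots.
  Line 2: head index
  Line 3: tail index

write(39): buf=[39 _ _ _], head=0, tail=1, size=1
write(23): buf=[39 23 _ _], head=0, tail=2, size=2
write(22): buf=[39 23 22 _], head=0, tail=3, size=3
read(): buf=[_ 23 22 _], head=1, tail=3, size=2
write(87): buf=[_ 23 22 87], head=1, tail=0, size=3
read(): buf=[_ _ 22 87], head=2, tail=0, size=2
write(73): buf=[73 _ 22 87], head=2, tail=1, size=3
read(): buf=[73 _ _ 87], head=3, tail=1, size=2
read(): buf=[73 _ _ _], head=0, tail=1, size=1
write(42): buf=[73 42 _ _], head=0, tail=2, size=2

Answer: 73 42 _ _
0
2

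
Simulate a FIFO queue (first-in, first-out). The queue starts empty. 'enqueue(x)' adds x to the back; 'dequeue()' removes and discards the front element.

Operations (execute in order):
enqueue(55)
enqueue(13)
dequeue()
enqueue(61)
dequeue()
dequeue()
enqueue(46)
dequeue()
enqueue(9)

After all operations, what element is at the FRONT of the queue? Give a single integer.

enqueue(55): queue = [55]
enqueue(13): queue = [55, 13]
dequeue(): queue = [13]
enqueue(61): queue = [13, 61]
dequeue(): queue = [61]
dequeue(): queue = []
enqueue(46): queue = [46]
dequeue(): queue = []
enqueue(9): queue = [9]

Answer: 9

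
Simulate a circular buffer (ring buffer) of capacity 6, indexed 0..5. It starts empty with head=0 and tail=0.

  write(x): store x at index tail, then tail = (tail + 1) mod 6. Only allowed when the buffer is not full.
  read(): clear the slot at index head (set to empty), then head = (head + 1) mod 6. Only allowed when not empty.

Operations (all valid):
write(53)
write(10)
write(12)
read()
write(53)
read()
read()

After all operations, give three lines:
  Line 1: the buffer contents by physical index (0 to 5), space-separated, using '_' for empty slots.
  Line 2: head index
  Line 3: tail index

write(53): buf=[53 _ _ _ _ _], head=0, tail=1, size=1
write(10): buf=[53 10 _ _ _ _], head=0, tail=2, size=2
write(12): buf=[53 10 12 _ _ _], head=0, tail=3, size=3
read(): buf=[_ 10 12 _ _ _], head=1, tail=3, size=2
write(53): buf=[_ 10 12 53 _ _], head=1, tail=4, size=3
read(): buf=[_ _ 12 53 _ _], head=2, tail=4, size=2
read(): buf=[_ _ _ 53 _ _], head=3, tail=4, size=1

Answer: _ _ _ 53 _ _
3
4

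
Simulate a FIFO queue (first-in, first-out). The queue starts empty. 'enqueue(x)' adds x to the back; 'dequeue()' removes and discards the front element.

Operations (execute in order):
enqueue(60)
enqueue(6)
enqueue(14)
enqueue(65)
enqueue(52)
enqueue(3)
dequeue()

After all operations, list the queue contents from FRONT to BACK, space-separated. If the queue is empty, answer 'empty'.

enqueue(60): [60]
enqueue(6): [60, 6]
enqueue(14): [60, 6, 14]
enqueue(65): [60, 6, 14, 65]
enqueue(52): [60, 6, 14, 65, 52]
enqueue(3): [60, 6, 14, 65, 52, 3]
dequeue(): [6, 14, 65, 52, 3]

Answer: 6 14 65 52 3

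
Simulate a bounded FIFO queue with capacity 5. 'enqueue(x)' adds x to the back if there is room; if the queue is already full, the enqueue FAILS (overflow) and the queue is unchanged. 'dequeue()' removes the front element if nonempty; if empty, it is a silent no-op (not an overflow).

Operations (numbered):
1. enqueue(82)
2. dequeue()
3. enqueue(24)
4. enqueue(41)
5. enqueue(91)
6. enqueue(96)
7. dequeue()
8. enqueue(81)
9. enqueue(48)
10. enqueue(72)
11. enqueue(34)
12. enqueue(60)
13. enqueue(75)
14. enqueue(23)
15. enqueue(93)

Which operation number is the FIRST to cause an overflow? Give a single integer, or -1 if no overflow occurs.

Answer: 10

Derivation:
1. enqueue(82): size=1
2. dequeue(): size=0
3. enqueue(24): size=1
4. enqueue(41): size=2
5. enqueue(91): size=3
6. enqueue(96): size=4
7. dequeue(): size=3
8. enqueue(81): size=4
9. enqueue(48): size=5
10. enqueue(72): size=5=cap → OVERFLOW (fail)
11. enqueue(34): size=5=cap → OVERFLOW (fail)
12. enqueue(60): size=5=cap → OVERFLOW (fail)
13. enqueue(75): size=5=cap → OVERFLOW (fail)
14. enqueue(23): size=5=cap → OVERFLOW (fail)
15. enqueue(93): size=5=cap → OVERFLOW (fail)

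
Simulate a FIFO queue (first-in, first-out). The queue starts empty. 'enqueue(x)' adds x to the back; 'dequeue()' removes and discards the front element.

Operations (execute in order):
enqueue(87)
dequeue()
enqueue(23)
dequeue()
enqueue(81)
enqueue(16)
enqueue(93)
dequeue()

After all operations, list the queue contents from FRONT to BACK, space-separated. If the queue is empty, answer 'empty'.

Answer: 16 93

Derivation:
enqueue(87): [87]
dequeue(): []
enqueue(23): [23]
dequeue(): []
enqueue(81): [81]
enqueue(16): [81, 16]
enqueue(93): [81, 16, 93]
dequeue(): [16, 93]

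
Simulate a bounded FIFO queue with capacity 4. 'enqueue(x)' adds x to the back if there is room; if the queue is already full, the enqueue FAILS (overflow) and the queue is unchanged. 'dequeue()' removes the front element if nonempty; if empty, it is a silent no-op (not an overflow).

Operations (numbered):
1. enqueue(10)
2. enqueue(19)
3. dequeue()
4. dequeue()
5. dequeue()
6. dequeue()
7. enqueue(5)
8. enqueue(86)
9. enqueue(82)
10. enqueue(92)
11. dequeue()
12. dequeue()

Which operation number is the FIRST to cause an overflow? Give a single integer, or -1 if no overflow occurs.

Answer: -1

Derivation:
1. enqueue(10): size=1
2. enqueue(19): size=2
3. dequeue(): size=1
4. dequeue(): size=0
5. dequeue(): empty, no-op, size=0
6. dequeue(): empty, no-op, size=0
7. enqueue(5): size=1
8. enqueue(86): size=2
9. enqueue(82): size=3
10. enqueue(92): size=4
11. dequeue(): size=3
12. dequeue(): size=2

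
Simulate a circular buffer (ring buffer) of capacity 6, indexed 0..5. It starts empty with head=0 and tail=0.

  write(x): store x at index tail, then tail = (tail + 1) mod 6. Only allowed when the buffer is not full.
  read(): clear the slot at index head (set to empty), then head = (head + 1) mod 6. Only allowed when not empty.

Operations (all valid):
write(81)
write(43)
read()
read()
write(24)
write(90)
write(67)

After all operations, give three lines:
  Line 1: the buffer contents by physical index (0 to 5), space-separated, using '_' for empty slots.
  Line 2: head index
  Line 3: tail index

write(81): buf=[81 _ _ _ _ _], head=0, tail=1, size=1
write(43): buf=[81 43 _ _ _ _], head=0, tail=2, size=2
read(): buf=[_ 43 _ _ _ _], head=1, tail=2, size=1
read(): buf=[_ _ _ _ _ _], head=2, tail=2, size=0
write(24): buf=[_ _ 24 _ _ _], head=2, tail=3, size=1
write(90): buf=[_ _ 24 90 _ _], head=2, tail=4, size=2
write(67): buf=[_ _ 24 90 67 _], head=2, tail=5, size=3

Answer: _ _ 24 90 67 _
2
5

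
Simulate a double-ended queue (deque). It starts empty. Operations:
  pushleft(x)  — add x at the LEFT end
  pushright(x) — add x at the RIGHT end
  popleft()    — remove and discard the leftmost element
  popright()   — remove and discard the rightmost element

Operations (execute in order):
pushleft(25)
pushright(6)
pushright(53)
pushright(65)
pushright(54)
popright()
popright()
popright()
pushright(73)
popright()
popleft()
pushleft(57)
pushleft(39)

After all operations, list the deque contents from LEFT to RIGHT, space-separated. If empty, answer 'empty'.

Answer: 39 57 6

Derivation:
pushleft(25): [25]
pushright(6): [25, 6]
pushright(53): [25, 6, 53]
pushright(65): [25, 6, 53, 65]
pushright(54): [25, 6, 53, 65, 54]
popright(): [25, 6, 53, 65]
popright(): [25, 6, 53]
popright(): [25, 6]
pushright(73): [25, 6, 73]
popright(): [25, 6]
popleft(): [6]
pushleft(57): [57, 6]
pushleft(39): [39, 57, 6]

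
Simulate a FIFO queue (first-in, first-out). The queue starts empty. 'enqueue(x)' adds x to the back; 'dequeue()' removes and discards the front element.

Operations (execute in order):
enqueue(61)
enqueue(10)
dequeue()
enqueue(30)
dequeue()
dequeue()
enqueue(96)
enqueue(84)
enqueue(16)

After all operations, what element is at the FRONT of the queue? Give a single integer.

Answer: 96

Derivation:
enqueue(61): queue = [61]
enqueue(10): queue = [61, 10]
dequeue(): queue = [10]
enqueue(30): queue = [10, 30]
dequeue(): queue = [30]
dequeue(): queue = []
enqueue(96): queue = [96]
enqueue(84): queue = [96, 84]
enqueue(16): queue = [96, 84, 16]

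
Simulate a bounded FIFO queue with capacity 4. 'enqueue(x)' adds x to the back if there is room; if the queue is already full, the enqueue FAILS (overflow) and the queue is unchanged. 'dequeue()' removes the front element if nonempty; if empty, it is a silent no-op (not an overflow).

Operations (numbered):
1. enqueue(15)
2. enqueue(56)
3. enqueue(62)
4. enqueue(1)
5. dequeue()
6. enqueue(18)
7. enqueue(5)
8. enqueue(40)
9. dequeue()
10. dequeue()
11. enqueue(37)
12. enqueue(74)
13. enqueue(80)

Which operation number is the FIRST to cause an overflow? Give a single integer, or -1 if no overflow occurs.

Answer: 7

Derivation:
1. enqueue(15): size=1
2. enqueue(56): size=2
3. enqueue(62): size=3
4. enqueue(1): size=4
5. dequeue(): size=3
6. enqueue(18): size=4
7. enqueue(5): size=4=cap → OVERFLOW (fail)
8. enqueue(40): size=4=cap → OVERFLOW (fail)
9. dequeue(): size=3
10. dequeue(): size=2
11. enqueue(37): size=3
12. enqueue(74): size=4
13. enqueue(80): size=4=cap → OVERFLOW (fail)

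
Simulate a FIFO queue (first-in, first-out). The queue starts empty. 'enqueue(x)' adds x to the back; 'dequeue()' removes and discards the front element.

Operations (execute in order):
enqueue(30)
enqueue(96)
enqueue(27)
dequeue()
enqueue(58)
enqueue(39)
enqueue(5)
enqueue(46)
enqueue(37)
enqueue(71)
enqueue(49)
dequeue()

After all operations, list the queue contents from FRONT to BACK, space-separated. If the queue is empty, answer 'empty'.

enqueue(30): [30]
enqueue(96): [30, 96]
enqueue(27): [30, 96, 27]
dequeue(): [96, 27]
enqueue(58): [96, 27, 58]
enqueue(39): [96, 27, 58, 39]
enqueue(5): [96, 27, 58, 39, 5]
enqueue(46): [96, 27, 58, 39, 5, 46]
enqueue(37): [96, 27, 58, 39, 5, 46, 37]
enqueue(71): [96, 27, 58, 39, 5, 46, 37, 71]
enqueue(49): [96, 27, 58, 39, 5, 46, 37, 71, 49]
dequeue(): [27, 58, 39, 5, 46, 37, 71, 49]

Answer: 27 58 39 5 46 37 71 49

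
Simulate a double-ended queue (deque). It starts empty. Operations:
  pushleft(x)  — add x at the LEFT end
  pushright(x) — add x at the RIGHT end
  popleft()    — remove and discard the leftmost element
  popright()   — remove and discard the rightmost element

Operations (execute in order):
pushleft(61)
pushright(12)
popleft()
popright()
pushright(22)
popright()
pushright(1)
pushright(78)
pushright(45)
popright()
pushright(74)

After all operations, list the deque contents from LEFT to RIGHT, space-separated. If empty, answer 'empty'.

pushleft(61): [61]
pushright(12): [61, 12]
popleft(): [12]
popright(): []
pushright(22): [22]
popright(): []
pushright(1): [1]
pushright(78): [1, 78]
pushright(45): [1, 78, 45]
popright(): [1, 78]
pushright(74): [1, 78, 74]

Answer: 1 78 74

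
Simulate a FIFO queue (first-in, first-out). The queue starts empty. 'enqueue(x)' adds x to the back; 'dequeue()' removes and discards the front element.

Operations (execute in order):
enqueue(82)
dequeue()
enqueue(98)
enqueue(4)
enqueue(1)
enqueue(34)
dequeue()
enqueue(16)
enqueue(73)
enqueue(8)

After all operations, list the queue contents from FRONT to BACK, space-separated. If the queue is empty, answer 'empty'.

Answer: 4 1 34 16 73 8

Derivation:
enqueue(82): [82]
dequeue(): []
enqueue(98): [98]
enqueue(4): [98, 4]
enqueue(1): [98, 4, 1]
enqueue(34): [98, 4, 1, 34]
dequeue(): [4, 1, 34]
enqueue(16): [4, 1, 34, 16]
enqueue(73): [4, 1, 34, 16, 73]
enqueue(8): [4, 1, 34, 16, 73, 8]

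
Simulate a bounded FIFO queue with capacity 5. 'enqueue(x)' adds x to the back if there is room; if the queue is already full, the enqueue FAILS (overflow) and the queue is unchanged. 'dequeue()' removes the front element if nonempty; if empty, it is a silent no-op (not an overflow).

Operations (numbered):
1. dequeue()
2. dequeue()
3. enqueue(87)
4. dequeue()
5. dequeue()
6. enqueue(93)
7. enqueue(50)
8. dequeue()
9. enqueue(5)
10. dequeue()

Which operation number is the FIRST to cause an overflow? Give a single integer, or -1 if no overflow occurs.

1. dequeue(): empty, no-op, size=0
2. dequeue(): empty, no-op, size=0
3. enqueue(87): size=1
4. dequeue(): size=0
5. dequeue(): empty, no-op, size=0
6. enqueue(93): size=1
7. enqueue(50): size=2
8. dequeue(): size=1
9. enqueue(5): size=2
10. dequeue(): size=1

Answer: -1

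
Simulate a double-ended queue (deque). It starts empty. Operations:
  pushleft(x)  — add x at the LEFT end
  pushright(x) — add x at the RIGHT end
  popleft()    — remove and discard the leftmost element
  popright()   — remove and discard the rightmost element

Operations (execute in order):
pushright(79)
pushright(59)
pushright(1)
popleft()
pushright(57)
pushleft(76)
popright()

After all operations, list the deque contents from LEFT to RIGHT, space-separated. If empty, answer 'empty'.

pushright(79): [79]
pushright(59): [79, 59]
pushright(1): [79, 59, 1]
popleft(): [59, 1]
pushright(57): [59, 1, 57]
pushleft(76): [76, 59, 1, 57]
popright(): [76, 59, 1]

Answer: 76 59 1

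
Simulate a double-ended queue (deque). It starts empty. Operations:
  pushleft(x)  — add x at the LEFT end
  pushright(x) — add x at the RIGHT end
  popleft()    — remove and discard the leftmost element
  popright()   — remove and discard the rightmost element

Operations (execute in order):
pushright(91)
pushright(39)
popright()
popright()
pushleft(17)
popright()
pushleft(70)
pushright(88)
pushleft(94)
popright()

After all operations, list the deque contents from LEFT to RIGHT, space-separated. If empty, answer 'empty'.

Answer: 94 70

Derivation:
pushright(91): [91]
pushright(39): [91, 39]
popright(): [91]
popright(): []
pushleft(17): [17]
popright(): []
pushleft(70): [70]
pushright(88): [70, 88]
pushleft(94): [94, 70, 88]
popright(): [94, 70]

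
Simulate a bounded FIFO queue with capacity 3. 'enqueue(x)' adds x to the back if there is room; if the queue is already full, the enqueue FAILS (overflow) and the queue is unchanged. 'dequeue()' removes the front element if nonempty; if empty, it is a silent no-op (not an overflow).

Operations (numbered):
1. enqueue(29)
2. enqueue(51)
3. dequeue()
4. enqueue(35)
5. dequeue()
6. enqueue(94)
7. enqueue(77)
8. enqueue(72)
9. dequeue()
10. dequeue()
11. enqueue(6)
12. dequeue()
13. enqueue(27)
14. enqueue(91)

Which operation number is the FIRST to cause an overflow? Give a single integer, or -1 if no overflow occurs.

Answer: 8

Derivation:
1. enqueue(29): size=1
2. enqueue(51): size=2
3. dequeue(): size=1
4. enqueue(35): size=2
5. dequeue(): size=1
6. enqueue(94): size=2
7. enqueue(77): size=3
8. enqueue(72): size=3=cap → OVERFLOW (fail)
9. dequeue(): size=2
10. dequeue(): size=1
11. enqueue(6): size=2
12. dequeue(): size=1
13. enqueue(27): size=2
14. enqueue(91): size=3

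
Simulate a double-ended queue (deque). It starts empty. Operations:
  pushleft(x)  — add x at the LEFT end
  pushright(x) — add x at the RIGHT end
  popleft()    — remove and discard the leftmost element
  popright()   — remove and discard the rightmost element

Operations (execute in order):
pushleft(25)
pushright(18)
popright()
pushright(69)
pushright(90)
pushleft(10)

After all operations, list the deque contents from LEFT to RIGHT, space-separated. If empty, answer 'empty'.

Answer: 10 25 69 90

Derivation:
pushleft(25): [25]
pushright(18): [25, 18]
popright(): [25]
pushright(69): [25, 69]
pushright(90): [25, 69, 90]
pushleft(10): [10, 25, 69, 90]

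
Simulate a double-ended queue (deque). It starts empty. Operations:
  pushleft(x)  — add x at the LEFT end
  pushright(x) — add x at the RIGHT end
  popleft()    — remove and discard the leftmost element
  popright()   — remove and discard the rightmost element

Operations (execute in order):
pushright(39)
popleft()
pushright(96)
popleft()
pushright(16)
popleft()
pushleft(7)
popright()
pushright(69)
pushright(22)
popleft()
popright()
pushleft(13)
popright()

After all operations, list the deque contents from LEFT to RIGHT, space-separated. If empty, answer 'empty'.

Answer: empty

Derivation:
pushright(39): [39]
popleft(): []
pushright(96): [96]
popleft(): []
pushright(16): [16]
popleft(): []
pushleft(7): [7]
popright(): []
pushright(69): [69]
pushright(22): [69, 22]
popleft(): [22]
popright(): []
pushleft(13): [13]
popright(): []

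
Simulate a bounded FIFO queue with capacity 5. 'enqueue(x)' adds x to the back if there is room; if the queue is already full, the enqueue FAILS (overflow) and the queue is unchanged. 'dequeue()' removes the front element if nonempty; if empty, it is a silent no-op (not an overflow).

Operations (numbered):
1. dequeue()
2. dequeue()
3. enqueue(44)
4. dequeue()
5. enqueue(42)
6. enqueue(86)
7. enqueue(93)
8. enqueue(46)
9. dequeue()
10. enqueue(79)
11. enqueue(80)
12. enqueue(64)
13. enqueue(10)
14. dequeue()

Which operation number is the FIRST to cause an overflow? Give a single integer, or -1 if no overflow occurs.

1. dequeue(): empty, no-op, size=0
2. dequeue(): empty, no-op, size=0
3. enqueue(44): size=1
4. dequeue(): size=0
5. enqueue(42): size=1
6. enqueue(86): size=2
7. enqueue(93): size=3
8. enqueue(46): size=4
9. dequeue(): size=3
10. enqueue(79): size=4
11. enqueue(80): size=5
12. enqueue(64): size=5=cap → OVERFLOW (fail)
13. enqueue(10): size=5=cap → OVERFLOW (fail)
14. dequeue(): size=4

Answer: 12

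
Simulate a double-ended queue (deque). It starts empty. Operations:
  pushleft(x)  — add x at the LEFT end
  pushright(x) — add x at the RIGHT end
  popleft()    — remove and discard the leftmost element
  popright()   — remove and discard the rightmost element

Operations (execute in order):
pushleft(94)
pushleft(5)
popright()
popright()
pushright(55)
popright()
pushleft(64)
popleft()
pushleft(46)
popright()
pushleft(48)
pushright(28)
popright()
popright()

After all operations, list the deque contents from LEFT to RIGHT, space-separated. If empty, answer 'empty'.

Answer: empty

Derivation:
pushleft(94): [94]
pushleft(5): [5, 94]
popright(): [5]
popright(): []
pushright(55): [55]
popright(): []
pushleft(64): [64]
popleft(): []
pushleft(46): [46]
popright(): []
pushleft(48): [48]
pushright(28): [48, 28]
popright(): [48]
popright(): []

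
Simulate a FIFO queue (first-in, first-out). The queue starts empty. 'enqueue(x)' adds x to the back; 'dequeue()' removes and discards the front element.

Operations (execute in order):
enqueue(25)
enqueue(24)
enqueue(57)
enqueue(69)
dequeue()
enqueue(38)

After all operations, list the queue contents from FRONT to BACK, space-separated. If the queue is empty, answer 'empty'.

enqueue(25): [25]
enqueue(24): [25, 24]
enqueue(57): [25, 24, 57]
enqueue(69): [25, 24, 57, 69]
dequeue(): [24, 57, 69]
enqueue(38): [24, 57, 69, 38]

Answer: 24 57 69 38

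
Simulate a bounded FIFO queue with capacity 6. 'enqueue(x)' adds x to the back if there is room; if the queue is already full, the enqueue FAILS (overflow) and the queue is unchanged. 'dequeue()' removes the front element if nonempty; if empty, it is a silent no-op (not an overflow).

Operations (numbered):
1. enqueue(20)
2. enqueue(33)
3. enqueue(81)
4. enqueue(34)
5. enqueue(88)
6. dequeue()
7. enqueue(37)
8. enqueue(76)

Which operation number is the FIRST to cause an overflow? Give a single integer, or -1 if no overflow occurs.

1. enqueue(20): size=1
2. enqueue(33): size=2
3. enqueue(81): size=3
4. enqueue(34): size=4
5. enqueue(88): size=5
6. dequeue(): size=4
7. enqueue(37): size=5
8. enqueue(76): size=6

Answer: -1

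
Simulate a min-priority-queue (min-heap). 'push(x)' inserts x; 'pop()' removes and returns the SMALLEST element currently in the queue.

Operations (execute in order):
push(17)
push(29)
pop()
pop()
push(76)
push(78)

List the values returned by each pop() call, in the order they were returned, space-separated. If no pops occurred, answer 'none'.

push(17): heap contents = [17]
push(29): heap contents = [17, 29]
pop() → 17: heap contents = [29]
pop() → 29: heap contents = []
push(76): heap contents = [76]
push(78): heap contents = [76, 78]

Answer: 17 29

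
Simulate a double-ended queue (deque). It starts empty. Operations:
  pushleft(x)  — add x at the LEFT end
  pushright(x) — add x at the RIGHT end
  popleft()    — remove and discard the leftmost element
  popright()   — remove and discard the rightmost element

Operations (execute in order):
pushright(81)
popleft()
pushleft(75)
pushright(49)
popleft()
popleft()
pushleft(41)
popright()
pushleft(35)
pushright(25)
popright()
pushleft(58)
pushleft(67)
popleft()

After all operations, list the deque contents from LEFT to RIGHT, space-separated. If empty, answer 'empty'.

pushright(81): [81]
popleft(): []
pushleft(75): [75]
pushright(49): [75, 49]
popleft(): [49]
popleft(): []
pushleft(41): [41]
popright(): []
pushleft(35): [35]
pushright(25): [35, 25]
popright(): [35]
pushleft(58): [58, 35]
pushleft(67): [67, 58, 35]
popleft(): [58, 35]

Answer: 58 35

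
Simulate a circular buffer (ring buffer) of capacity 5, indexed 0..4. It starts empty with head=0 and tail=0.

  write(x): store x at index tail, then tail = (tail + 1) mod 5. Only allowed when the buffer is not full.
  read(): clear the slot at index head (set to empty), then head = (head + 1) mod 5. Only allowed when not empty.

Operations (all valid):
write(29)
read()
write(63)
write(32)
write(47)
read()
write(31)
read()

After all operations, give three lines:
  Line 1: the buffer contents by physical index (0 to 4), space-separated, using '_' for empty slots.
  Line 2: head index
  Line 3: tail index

Answer: _ _ _ 47 31
3
0

Derivation:
write(29): buf=[29 _ _ _ _], head=0, tail=1, size=1
read(): buf=[_ _ _ _ _], head=1, tail=1, size=0
write(63): buf=[_ 63 _ _ _], head=1, tail=2, size=1
write(32): buf=[_ 63 32 _ _], head=1, tail=3, size=2
write(47): buf=[_ 63 32 47 _], head=1, tail=4, size=3
read(): buf=[_ _ 32 47 _], head=2, tail=4, size=2
write(31): buf=[_ _ 32 47 31], head=2, tail=0, size=3
read(): buf=[_ _ _ 47 31], head=3, tail=0, size=2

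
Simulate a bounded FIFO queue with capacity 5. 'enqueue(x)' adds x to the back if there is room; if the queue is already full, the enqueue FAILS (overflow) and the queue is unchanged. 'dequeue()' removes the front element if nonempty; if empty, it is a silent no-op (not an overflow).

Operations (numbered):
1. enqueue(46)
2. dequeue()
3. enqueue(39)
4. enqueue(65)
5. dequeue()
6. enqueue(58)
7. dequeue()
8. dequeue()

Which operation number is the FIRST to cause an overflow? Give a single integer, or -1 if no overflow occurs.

1. enqueue(46): size=1
2. dequeue(): size=0
3. enqueue(39): size=1
4. enqueue(65): size=2
5. dequeue(): size=1
6. enqueue(58): size=2
7. dequeue(): size=1
8. dequeue(): size=0

Answer: -1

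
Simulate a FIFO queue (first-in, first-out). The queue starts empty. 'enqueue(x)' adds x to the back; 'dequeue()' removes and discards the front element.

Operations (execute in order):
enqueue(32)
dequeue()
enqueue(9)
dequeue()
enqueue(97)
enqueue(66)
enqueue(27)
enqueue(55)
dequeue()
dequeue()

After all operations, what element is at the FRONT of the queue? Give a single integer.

Answer: 27

Derivation:
enqueue(32): queue = [32]
dequeue(): queue = []
enqueue(9): queue = [9]
dequeue(): queue = []
enqueue(97): queue = [97]
enqueue(66): queue = [97, 66]
enqueue(27): queue = [97, 66, 27]
enqueue(55): queue = [97, 66, 27, 55]
dequeue(): queue = [66, 27, 55]
dequeue(): queue = [27, 55]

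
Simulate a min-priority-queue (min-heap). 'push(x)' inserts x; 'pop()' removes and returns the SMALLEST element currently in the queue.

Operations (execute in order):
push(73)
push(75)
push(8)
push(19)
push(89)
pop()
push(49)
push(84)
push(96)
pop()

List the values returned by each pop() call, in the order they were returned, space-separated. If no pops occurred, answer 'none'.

Answer: 8 19

Derivation:
push(73): heap contents = [73]
push(75): heap contents = [73, 75]
push(8): heap contents = [8, 73, 75]
push(19): heap contents = [8, 19, 73, 75]
push(89): heap contents = [8, 19, 73, 75, 89]
pop() → 8: heap contents = [19, 73, 75, 89]
push(49): heap contents = [19, 49, 73, 75, 89]
push(84): heap contents = [19, 49, 73, 75, 84, 89]
push(96): heap contents = [19, 49, 73, 75, 84, 89, 96]
pop() → 19: heap contents = [49, 73, 75, 84, 89, 96]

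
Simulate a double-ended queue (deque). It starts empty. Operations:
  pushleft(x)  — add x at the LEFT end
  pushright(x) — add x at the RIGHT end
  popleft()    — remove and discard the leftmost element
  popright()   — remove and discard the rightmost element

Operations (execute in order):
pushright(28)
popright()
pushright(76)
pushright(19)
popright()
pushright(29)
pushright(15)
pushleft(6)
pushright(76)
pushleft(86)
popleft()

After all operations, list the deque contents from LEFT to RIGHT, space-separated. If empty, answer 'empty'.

pushright(28): [28]
popright(): []
pushright(76): [76]
pushright(19): [76, 19]
popright(): [76]
pushright(29): [76, 29]
pushright(15): [76, 29, 15]
pushleft(6): [6, 76, 29, 15]
pushright(76): [6, 76, 29, 15, 76]
pushleft(86): [86, 6, 76, 29, 15, 76]
popleft(): [6, 76, 29, 15, 76]

Answer: 6 76 29 15 76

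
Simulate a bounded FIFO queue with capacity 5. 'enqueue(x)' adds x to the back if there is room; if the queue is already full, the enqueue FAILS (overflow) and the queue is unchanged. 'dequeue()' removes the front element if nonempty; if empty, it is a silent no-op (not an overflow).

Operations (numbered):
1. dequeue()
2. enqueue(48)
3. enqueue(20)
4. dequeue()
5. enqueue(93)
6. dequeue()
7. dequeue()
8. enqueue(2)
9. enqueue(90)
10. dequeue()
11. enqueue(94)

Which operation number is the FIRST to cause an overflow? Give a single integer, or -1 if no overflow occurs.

1. dequeue(): empty, no-op, size=0
2. enqueue(48): size=1
3. enqueue(20): size=2
4. dequeue(): size=1
5. enqueue(93): size=2
6. dequeue(): size=1
7. dequeue(): size=0
8. enqueue(2): size=1
9. enqueue(90): size=2
10. dequeue(): size=1
11. enqueue(94): size=2

Answer: -1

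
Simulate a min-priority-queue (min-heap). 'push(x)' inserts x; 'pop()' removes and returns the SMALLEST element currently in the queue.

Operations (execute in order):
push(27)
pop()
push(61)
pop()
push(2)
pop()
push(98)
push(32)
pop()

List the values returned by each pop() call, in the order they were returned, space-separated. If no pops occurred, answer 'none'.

Answer: 27 61 2 32

Derivation:
push(27): heap contents = [27]
pop() → 27: heap contents = []
push(61): heap contents = [61]
pop() → 61: heap contents = []
push(2): heap contents = [2]
pop() → 2: heap contents = []
push(98): heap contents = [98]
push(32): heap contents = [32, 98]
pop() → 32: heap contents = [98]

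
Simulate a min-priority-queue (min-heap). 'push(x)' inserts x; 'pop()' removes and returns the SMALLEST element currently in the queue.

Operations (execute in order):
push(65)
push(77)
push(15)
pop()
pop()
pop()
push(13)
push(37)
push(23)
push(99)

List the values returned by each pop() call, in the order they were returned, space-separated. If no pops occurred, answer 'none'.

push(65): heap contents = [65]
push(77): heap contents = [65, 77]
push(15): heap contents = [15, 65, 77]
pop() → 15: heap contents = [65, 77]
pop() → 65: heap contents = [77]
pop() → 77: heap contents = []
push(13): heap contents = [13]
push(37): heap contents = [13, 37]
push(23): heap contents = [13, 23, 37]
push(99): heap contents = [13, 23, 37, 99]

Answer: 15 65 77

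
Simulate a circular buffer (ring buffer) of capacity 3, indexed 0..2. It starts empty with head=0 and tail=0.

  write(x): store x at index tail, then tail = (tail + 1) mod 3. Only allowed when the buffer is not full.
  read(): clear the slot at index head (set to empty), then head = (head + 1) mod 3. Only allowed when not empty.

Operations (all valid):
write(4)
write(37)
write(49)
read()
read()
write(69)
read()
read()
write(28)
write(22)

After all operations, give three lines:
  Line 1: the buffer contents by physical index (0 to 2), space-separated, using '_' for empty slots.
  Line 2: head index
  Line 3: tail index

Answer: _ 28 22
1
0

Derivation:
write(4): buf=[4 _ _], head=0, tail=1, size=1
write(37): buf=[4 37 _], head=0, tail=2, size=2
write(49): buf=[4 37 49], head=0, tail=0, size=3
read(): buf=[_ 37 49], head=1, tail=0, size=2
read(): buf=[_ _ 49], head=2, tail=0, size=1
write(69): buf=[69 _ 49], head=2, tail=1, size=2
read(): buf=[69 _ _], head=0, tail=1, size=1
read(): buf=[_ _ _], head=1, tail=1, size=0
write(28): buf=[_ 28 _], head=1, tail=2, size=1
write(22): buf=[_ 28 22], head=1, tail=0, size=2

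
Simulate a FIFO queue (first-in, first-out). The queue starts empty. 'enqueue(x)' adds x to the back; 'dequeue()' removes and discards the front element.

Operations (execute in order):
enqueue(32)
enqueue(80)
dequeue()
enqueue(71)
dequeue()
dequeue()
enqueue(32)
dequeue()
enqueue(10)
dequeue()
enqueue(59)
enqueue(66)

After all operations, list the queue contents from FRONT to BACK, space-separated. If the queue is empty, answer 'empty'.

enqueue(32): [32]
enqueue(80): [32, 80]
dequeue(): [80]
enqueue(71): [80, 71]
dequeue(): [71]
dequeue(): []
enqueue(32): [32]
dequeue(): []
enqueue(10): [10]
dequeue(): []
enqueue(59): [59]
enqueue(66): [59, 66]

Answer: 59 66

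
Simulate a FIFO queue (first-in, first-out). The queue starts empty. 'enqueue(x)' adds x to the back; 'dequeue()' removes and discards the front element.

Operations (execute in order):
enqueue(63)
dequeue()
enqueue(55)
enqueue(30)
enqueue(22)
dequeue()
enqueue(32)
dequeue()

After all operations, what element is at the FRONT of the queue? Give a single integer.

Answer: 22

Derivation:
enqueue(63): queue = [63]
dequeue(): queue = []
enqueue(55): queue = [55]
enqueue(30): queue = [55, 30]
enqueue(22): queue = [55, 30, 22]
dequeue(): queue = [30, 22]
enqueue(32): queue = [30, 22, 32]
dequeue(): queue = [22, 32]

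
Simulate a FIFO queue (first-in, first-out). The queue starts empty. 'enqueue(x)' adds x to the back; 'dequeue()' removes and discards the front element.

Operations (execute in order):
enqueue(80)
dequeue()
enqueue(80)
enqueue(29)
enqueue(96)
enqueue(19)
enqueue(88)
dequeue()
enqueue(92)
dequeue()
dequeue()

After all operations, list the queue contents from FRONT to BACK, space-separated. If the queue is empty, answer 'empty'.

Answer: 19 88 92

Derivation:
enqueue(80): [80]
dequeue(): []
enqueue(80): [80]
enqueue(29): [80, 29]
enqueue(96): [80, 29, 96]
enqueue(19): [80, 29, 96, 19]
enqueue(88): [80, 29, 96, 19, 88]
dequeue(): [29, 96, 19, 88]
enqueue(92): [29, 96, 19, 88, 92]
dequeue(): [96, 19, 88, 92]
dequeue(): [19, 88, 92]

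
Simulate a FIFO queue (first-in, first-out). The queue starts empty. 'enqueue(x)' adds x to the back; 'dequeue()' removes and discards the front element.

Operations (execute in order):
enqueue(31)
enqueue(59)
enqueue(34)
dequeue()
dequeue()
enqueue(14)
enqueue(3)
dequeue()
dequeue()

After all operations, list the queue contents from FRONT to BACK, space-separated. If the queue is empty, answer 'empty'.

Answer: 3

Derivation:
enqueue(31): [31]
enqueue(59): [31, 59]
enqueue(34): [31, 59, 34]
dequeue(): [59, 34]
dequeue(): [34]
enqueue(14): [34, 14]
enqueue(3): [34, 14, 3]
dequeue(): [14, 3]
dequeue(): [3]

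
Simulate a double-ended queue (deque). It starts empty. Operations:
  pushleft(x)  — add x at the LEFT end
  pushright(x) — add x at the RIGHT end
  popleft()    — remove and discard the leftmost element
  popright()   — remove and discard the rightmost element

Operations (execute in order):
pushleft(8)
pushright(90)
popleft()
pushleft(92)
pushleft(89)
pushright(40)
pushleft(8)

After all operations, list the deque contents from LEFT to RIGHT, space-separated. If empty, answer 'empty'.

pushleft(8): [8]
pushright(90): [8, 90]
popleft(): [90]
pushleft(92): [92, 90]
pushleft(89): [89, 92, 90]
pushright(40): [89, 92, 90, 40]
pushleft(8): [8, 89, 92, 90, 40]

Answer: 8 89 92 90 40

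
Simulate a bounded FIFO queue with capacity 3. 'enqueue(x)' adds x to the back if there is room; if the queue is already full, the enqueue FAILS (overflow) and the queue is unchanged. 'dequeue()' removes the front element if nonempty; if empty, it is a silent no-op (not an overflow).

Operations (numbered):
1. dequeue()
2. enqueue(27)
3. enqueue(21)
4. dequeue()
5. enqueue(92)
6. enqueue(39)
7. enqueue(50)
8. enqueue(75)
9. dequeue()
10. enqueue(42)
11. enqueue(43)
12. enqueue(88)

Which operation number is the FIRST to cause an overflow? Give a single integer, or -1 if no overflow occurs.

Answer: 7

Derivation:
1. dequeue(): empty, no-op, size=0
2. enqueue(27): size=1
3. enqueue(21): size=2
4. dequeue(): size=1
5. enqueue(92): size=2
6. enqueue(39): size=3
7. enqueue(50): size=3=cap → OVERFLOW (fail)
8. enqueue(75): size=3=cap → OVERFLOW (fail)
9. dequeue(): size=2
10. enqueue(42): size=3
11. enqueue(43): size=3=cap → OVERFLOW (fail)
12. enqueue(88): size=3=cap → OVERFLOW (fail)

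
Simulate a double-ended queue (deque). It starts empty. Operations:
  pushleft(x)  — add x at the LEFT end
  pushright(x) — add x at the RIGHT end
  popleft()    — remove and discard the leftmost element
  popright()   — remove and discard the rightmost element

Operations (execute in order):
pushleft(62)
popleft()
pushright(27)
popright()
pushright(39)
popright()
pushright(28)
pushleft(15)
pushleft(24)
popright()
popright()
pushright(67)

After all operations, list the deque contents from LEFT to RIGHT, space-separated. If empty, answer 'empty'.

pushleft(62): [62]
popleft(): []
pushright(27): [27]
popright(): []
pushright(39): [39]
popright(): []
pushright(28): [28]
pushleft(15): [15, 28]
pushleft(24): [24, 15, 28]
popright(): [24, 15]
popright(): [24]
pushright(67): [24, 67]

Answer: 24 67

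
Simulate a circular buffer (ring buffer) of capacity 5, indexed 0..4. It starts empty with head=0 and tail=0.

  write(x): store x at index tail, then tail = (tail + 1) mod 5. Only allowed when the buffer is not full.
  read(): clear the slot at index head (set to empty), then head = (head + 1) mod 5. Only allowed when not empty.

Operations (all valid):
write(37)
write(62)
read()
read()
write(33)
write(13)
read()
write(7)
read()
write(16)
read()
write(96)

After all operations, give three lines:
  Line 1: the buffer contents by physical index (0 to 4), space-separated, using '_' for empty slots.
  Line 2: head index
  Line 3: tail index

Answer: 16 96 _ _ _
0
2

Derivation:
write(37): buf=[37 _ _ _ _], head=0, tail=1, size=1
write(62): buf=[37 62 _ _ _], head=0, tail=2, size=2
read(): buf=[_ 62 _ _ _], head=1, tail=2, size=1
read(): buf=[_ _ _ _ _], head=2, tail=2, size=0
write(33): buf=[_ _ 33 _ _], head=2, tail=3, size=1
write(13): buf=[_ _ 33 13 _], head=2, tail=4, size=2
read(): buf=[_ _ _ 13 _], head=3, tail=4, size=1
write(7): buf=[_ _ _ 13 7], head=3, tail=0, size=2
read(): buf=[_ _ _ _ 7], head=4, tail=0, size=1
write(16): buf=[16 _ _ _ 7], head=4, tail=1, size=2
read(): buf=[16 _ _ _ _], head=0, tail=1, size=1
write(96): buf=[16 96 _ _ _], head=0, tail=2, size=2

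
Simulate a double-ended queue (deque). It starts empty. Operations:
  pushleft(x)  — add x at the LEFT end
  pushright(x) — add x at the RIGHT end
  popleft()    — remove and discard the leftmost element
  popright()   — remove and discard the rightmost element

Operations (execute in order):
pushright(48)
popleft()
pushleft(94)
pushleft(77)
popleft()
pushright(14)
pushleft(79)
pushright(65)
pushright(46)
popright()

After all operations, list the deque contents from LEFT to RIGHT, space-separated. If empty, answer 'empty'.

pushright(48): [48]
popleft(): []
pushleft(94): [94]
pushleft(77): [77, 94]
popleft(): [94]
pushright(14): [94, 14]
pushleft(79): [79, 94, 14]
pushright(65): [79, 94, 14, 65]
pushright(46): [79, 94, 14, 65, 46]
popright(): [79, 94, 14, 65]

Answer: 79 94 14 65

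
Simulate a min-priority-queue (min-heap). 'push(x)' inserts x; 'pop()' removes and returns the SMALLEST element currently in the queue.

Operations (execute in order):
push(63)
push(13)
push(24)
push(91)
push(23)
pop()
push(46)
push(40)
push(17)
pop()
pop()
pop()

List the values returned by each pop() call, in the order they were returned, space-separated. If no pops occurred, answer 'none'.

Answer: 13 17 23 24

Derivation:
push(63): heap contents = [63]
push(13): heap contents = [13, 63]
push(24): heap contents = [13, 24, 63]
push(91): heap contents = [13, 24, 63, 91]
push(23): heap contents = [13, 23, 24, 63, 91]
pop() → 13: heap contents = [23, 24, 63, 91]
push(46): heap contents = [23, 24, 46, 63, 91]
push(40): heap contents = [23, 24, 40, 46, 63, 91]
push(17): heap contents = [17, 23, 24, 40, 46, 63, 91]
pop() → 17: heap contents = [23, 24, 40, 46, 63, 91]
pop() → 23: heap contents = [24, 40, 46, 63, 91]
pop() → 24: heap contents = [40, 46, 63, 91]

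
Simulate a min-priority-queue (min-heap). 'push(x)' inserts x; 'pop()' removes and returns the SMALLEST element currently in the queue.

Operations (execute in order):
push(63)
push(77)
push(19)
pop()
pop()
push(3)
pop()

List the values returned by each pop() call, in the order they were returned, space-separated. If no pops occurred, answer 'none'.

Answer: 19 63 3

Derivation:
push(63): heap contents = [63]
push(77): heap contents = [63, 77]
push(19): heap contents = [19, 63, 77]
pop() → 19: heap contents = [63, 77]
pop() → 63: heap contents = [77]
push(3): heap contents = [3, 77]
pop() → 3: heap contents = [77]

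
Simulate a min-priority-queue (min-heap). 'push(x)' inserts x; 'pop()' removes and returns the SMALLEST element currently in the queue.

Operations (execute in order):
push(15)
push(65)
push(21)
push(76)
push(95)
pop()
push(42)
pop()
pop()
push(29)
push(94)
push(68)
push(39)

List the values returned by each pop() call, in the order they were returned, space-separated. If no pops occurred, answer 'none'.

Answer: 15 21 42

Derivation:
push(15): heap contents = [15]
push(65): heap contents = [15, 65]
push(21): heap contents = [15, 21, 65]
push(76): heap contents = [15, 21, 65, 76]
push(95): heap contents = [15, 21, 65, 76, 95]
pop() → 15: heap contents = [21, 65, 76, 95]
push(42): heap contents = [21, 42, 65, 76, 95]
pop() → 21: heap contents = [42, 65, 76, 95]
pop() → 42: heap contents = [65, 76, 95]
push(29): heap contents = [29, 65, 76, 95]
push(94): heap contents = [29, 65, 76, 94, 95]
push(68): heap contents = [29, 65, 68, 76, 94, 95]
push(39): heap contents = [29, 39, 65, 68, 76, 94, 95]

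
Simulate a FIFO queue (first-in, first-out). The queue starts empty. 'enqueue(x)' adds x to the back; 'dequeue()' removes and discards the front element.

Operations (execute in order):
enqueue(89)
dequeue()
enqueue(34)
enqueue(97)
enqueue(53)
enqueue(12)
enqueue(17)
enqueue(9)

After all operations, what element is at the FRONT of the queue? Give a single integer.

Answer: 34

Derivation:
enqueue(89): queue = [89]
dequeue(): queue = []
enqueue(34): queue = [34]
enqueue(97): queue = [34, 97]
enqueue(53): queue = [34, 97, 53]
enqueue(12): queue = [34, 97, 53, 12]
enqueue(17): queue = [34, 97, 53, 12, 17]
enqueue(9): queue = [34, 97, 53, 12, 17, 9]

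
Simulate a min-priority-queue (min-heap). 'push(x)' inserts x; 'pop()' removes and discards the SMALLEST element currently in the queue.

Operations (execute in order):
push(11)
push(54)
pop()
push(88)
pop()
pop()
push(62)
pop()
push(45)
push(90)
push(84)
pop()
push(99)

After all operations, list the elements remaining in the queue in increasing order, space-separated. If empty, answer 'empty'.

push(11): heap contents = [11]
push(54): heap contents = [11, 54]
pop() → 11: heap contents = [54]
push(88): heap contents = [54, 88]
pop() → 54: heap contents = [88]
pop() → 88: heap contents = []
push(62): heap contents = [62]
pop() → 62: heap contents = []
push(45): heap contents = [45]
push(90): heap contents = [45, 90]
push(84): heap contents = [45, 84, 90]
pop() → 45: heap contents = [84, 90]
push(99): heap contents = [84, 90, 99]

Answer: 84 90 99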